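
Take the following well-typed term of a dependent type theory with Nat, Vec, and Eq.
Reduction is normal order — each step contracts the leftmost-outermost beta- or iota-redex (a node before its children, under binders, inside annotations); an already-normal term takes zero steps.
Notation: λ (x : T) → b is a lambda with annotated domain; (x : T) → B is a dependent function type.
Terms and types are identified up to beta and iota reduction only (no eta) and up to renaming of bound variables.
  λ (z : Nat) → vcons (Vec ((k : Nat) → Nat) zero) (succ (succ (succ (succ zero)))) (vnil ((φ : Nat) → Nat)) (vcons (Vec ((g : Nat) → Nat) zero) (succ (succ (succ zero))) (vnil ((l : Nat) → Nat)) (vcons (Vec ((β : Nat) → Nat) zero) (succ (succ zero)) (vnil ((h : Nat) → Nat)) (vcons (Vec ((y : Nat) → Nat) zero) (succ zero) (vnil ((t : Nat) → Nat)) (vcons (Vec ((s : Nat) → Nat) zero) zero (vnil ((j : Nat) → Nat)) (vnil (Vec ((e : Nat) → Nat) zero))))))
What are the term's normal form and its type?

reduced normal form:
  λ (z : Nat) → vcons (Vec ((k : Nat) → Nat) zero) (succ (succ (succ (succ zero)))) (vnil ((φ : Nat) → Nat)) (vcons (Vec ((g : Nat) → Nat) zero) (succ (succ (succ zero))) (vnil ((l : Nat) → Nat)) (vcons (Vec ((β : Nat) → Nat) zero) (succ (succ zero)) (vnil ((h : Nat) → Nat)) (vcons (Vec ((y : Nat) → Nat) zero) (succ zero) (vnil ((t : Nat) → Nat)) (vcons (Vec ((s : Nat) → Nat) zero) zero (vnil ((j : Nat) → Nat)) (vnil (Vec ((e : Nat) → Nat) zero))))))
type:
  (z : Nat) → Vec (Vec ((k : Nat) → Nat) zero) (succ (succ (succ (succ (succ zero)))))
observation: the term is already in normal form.


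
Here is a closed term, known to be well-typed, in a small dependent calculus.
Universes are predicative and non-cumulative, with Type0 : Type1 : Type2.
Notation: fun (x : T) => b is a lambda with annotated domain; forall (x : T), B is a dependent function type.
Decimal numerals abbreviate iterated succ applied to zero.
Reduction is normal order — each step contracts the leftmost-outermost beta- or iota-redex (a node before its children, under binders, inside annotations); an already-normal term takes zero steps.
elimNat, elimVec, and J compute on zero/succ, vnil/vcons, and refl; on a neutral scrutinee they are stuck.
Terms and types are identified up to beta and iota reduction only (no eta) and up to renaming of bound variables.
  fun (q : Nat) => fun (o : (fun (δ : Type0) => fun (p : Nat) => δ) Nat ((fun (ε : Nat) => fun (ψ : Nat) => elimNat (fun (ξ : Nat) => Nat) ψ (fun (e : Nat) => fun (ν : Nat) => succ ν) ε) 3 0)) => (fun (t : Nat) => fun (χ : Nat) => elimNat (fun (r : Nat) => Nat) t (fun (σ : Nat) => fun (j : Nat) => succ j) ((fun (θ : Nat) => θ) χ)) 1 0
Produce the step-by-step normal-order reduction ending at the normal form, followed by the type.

normal-order reduction:
  fun (q : Nat) => fun (o : (fun (δ : Type0) => fun (p : Nat) => δ) Nat ((fun (ε : Nat) => fun (ψ : Nat) => elimNat (fun (ξ : Nat) => Nat) ψ (fun (e : Nat) => fun (ν : Nat) => succ ν) ε) 3 0)) => (fun (t : Nat) => fun (χ : Nat) => elimNat (fun (r : Nat) => Nat) t (fun (σ : Nat) => fun (j : Nat) => succ j) ((fun (θ : Nat) => θ) χ)) 1 0
  ~> fun (q : Nat) => fun (o : (fun (δ : Nat) => Nat) ((fun (p : Nat) => fun (ε : Nat) => elimNat (fun (ψ : Nat) => Nat) ε (fun (ξ : Nat) => fun (e : Nat) => succ e) p) 3 0)) => (fun (ν : Nat) => fun (t : Nat) => elimNat (fun (χ : Nat) => Nat) ν (fun (r : Nat) => fun (σ : Nat) => succ σ) ((fun (j : Nat) => j) t)) 1 0
  ~> fun (q : Nat) => fun (o : Nat) => (fun (δ : Nat) => fun (p : Nat) => elimNat (fun (ε : Nat) => Nat) δ (fun (ψ : Nat) => fun (ξ : Nat) => succ ξ) ((fun (e : Nat) => e) p)) 1 0
  ~> fun (q : Nat) => fun (o : Nat) => (fun (δ : Nat) => elimNat (fun (p : Nat) => Nat) 1 (fun (ε : Nat) => fun (ψ : Nat) => succ ψ) ((fun (ξ : Nat) => ξ) δ)) 0
  ~> fun (q : Nat) => fun (o : Nat) => elimNat (fun (δ : Nat) => Nat) 1 (fun (p : Nat) => fun (ε : Nat) => succ ε) ((fun (ψ : Nat) => ψ) 0)
  ~> fun (q : Nat) => fun (o : Nat) => elimNat (fun (δ : Nat) => Nat) 1 (fun (p : Nat) => fun (ε : Nat) => succ ε) 0
  ~> fun (q : Nat) => fun (o : Nat) => 1
type:
  forall (q : Nat), forall (o : Nat), Nat


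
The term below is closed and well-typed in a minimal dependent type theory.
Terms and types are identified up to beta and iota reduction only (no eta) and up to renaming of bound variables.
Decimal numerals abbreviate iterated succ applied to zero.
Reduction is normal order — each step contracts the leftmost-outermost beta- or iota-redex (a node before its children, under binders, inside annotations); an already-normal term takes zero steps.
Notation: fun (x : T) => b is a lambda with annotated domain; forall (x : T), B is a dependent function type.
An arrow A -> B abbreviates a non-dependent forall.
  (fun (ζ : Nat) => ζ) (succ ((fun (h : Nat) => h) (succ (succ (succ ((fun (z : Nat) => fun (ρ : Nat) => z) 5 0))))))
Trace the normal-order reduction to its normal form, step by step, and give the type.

normal-order reduction sequence:
  (fun (ζ : Nat) => ζ) (succ ((fun (h : Nat) => h) (succ (succ (succ ((fun (z : Nat) => fun (ρ : Nat) => z) 5 0))))))
  ~> succ ((fun (ζ : Nat) => ζ) (succ (succ (succ ((fun (h : Nat) => fun (z : Nat) => h) 5 0)))))
  ~> succ (succ (succ (succ ((fun (ζ : Nat) => fun (h : Nat) => ζ) 5 0))))
  ~> succ (succ (succ (succ ((fun (ζ : Nat) => 5) 0))))
  ~> 9
type:
  Nat


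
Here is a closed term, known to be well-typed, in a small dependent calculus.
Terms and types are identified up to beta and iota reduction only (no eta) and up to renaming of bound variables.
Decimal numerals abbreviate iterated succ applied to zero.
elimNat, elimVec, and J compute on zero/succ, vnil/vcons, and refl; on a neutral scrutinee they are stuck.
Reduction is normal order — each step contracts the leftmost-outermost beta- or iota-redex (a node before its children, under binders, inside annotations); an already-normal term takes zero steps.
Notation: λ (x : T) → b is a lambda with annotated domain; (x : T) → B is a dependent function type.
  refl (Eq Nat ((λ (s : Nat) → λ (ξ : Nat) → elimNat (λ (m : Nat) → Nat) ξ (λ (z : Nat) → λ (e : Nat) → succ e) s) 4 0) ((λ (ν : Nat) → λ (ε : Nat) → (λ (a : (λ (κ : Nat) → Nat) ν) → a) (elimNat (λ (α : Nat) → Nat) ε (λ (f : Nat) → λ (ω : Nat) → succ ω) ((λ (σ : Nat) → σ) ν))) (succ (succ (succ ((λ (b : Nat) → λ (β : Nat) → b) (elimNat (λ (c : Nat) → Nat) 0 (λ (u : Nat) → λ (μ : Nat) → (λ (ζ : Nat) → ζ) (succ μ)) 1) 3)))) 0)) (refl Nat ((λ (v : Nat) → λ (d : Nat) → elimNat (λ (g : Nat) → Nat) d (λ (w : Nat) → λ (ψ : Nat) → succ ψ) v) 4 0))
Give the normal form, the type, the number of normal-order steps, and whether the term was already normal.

resulting normal form:
  refl (Eq Nat 4 4) (refl Nat 4)
inferred type:
  Eq (Eq Nat 4 4) (refl Nat 4) (refl Nat 4)
reduction steps (normal order): 54
already normal: no
first redex: a beta-redex


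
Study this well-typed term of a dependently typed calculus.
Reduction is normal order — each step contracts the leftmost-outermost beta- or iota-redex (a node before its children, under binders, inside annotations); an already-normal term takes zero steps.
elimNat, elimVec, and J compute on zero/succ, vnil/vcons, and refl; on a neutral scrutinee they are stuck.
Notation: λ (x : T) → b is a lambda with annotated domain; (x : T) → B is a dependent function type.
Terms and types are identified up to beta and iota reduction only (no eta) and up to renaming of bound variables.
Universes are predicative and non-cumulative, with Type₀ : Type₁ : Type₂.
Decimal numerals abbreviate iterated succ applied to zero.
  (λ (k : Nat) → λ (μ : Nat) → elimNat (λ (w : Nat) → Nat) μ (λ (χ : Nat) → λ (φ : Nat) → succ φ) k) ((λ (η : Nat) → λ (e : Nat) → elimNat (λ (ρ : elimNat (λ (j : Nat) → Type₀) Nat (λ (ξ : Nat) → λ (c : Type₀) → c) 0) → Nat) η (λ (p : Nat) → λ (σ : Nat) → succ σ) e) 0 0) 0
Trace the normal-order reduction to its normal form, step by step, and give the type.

reduction (normal order):
  (λ (k : Nat) → λ (μ : Nat) → elimNat (λ (w : Nat) → Nat) μ (λ (χ : Nat) → λ (φ : Nat) → succ φ) k) ((λ (η : Nat) → λ (e : Nat) → elimNat (λ (ρ : elimNat (λ (j : Nat) → Type₀) Nat (λ (ξ : Nat) → λ (c : Type₀) → c) 0) → Nat) η (λ (p : Nat) → λ (σ : Nat) → succ σ) e) 0 0) 0
  ~> (λ (k : Nat) → elimNat (λ (μ : Nat) → Nat) k (λ (w : Nat) → λ (χ : Nat) → succ χ) ((λ (φ : Nat) → λ (η : Nat) → elimNat (λ (e : elimNat (λ (ρ : Nat) → Type₀) Nat (λ (j : Nat) → λ (ξ : Type₀) → ξ) 0) → Nat) φ (λ (c : Nat) → λ (p : Nat) → succ p) η) 0 0)) 0
  ~> elimNat (λ (k : Nat) → Nat) 0 (λ (μ : Nat) → λ (w : Nat) → succ w) ((λ (χ : Nat) → λ (φ : Nat) → elimNat (λ (η : elimNat (λ (e : Nat) → Type₀) Nat (λ (ρ : Nat) → λ (j : Type₀) → j) 0) → Nat) χ (λ (ξ : Nat) → λ (c : Nat) → succ c) φ) 0 0)
  ~> elimNat (λ (k : Nat) → Nat) 0 (λ (μ : Nat) → λ (w : Nat) → succ w) ((λ (χ : Nat) → elimNat (λ (φ : elimNat (λ (η : Nat) → Type₀) Nat (λ (e : Nat) → λ (ρ : Type₀) → ρ) 0) → Nat) 0 (λ (j : Nat) → λ (ξ : Nat) → succ ξ) χ) 0)
  ~> elimNat (λ (k : Nat) → Nat) 0 (λ (μ : Nat) → λ (w : Nat) → succ w) (elimNat (λ (χ : elimNat (λ (φ : Nat) → Type₀) Nat (λ (η : Nat) → λ (e : Type₀) → e) 0) → Nat) 0 (λ (ρ : Nat) → λ (j : Nat) → succ j) 0)
  ~> elimNat (λ (k : Nat) → Nat) 0 (λ (μ : Nat) → λ (w : Nat) → succ w) 0
  ~> 0
type:
  Nat


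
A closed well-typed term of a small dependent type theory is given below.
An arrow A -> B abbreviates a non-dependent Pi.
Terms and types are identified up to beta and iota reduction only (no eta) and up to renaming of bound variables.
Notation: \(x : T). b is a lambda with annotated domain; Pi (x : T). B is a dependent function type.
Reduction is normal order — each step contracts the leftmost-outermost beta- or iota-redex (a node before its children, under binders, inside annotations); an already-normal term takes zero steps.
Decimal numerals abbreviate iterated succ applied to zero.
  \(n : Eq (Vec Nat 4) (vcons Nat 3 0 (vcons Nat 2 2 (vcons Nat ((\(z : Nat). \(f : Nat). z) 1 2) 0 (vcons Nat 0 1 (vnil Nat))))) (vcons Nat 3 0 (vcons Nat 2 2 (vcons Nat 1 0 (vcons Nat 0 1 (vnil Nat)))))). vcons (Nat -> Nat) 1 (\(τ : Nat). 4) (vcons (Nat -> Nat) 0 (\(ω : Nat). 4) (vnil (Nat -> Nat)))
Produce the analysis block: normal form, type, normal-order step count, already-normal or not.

resulting normal form:
  \(n : Eq (Vec Nat 4) (vcons Nat 3 0 (vcons Nat 2 2 (vcons Nat 1 0 (vcons Nat 0 1 (vnil Nat))))) (vcons Nat 3 0 (vcons Nat 2 2 (vcons Nat 1 0 (vcons Nat 0 1 (vnil Nat)))))). vcons (Nat -> Nat) 1 (\(z : Nat). 4) (vcons (Nat -> Nat) 0 (\(f : Nat). 4) (vnil (Nat -> Nat)))
type:
  Eq (Vec Nat 4) (vcons Nat 3 0 (vcons Nat 2 2 (vcons Nat 1 0 (vcons Nat 0 1 (vnil Nat))))) (vcons Nat 3 0 (vcons Nat 2 2 (vcons Nat 1 0 (vcons Nat 0 1 (vnil Nat))))) -> Vec (Nat -> Nat) 2
normal-order step count: 2
term was already normal: no
first contracted redex: a beta-redex


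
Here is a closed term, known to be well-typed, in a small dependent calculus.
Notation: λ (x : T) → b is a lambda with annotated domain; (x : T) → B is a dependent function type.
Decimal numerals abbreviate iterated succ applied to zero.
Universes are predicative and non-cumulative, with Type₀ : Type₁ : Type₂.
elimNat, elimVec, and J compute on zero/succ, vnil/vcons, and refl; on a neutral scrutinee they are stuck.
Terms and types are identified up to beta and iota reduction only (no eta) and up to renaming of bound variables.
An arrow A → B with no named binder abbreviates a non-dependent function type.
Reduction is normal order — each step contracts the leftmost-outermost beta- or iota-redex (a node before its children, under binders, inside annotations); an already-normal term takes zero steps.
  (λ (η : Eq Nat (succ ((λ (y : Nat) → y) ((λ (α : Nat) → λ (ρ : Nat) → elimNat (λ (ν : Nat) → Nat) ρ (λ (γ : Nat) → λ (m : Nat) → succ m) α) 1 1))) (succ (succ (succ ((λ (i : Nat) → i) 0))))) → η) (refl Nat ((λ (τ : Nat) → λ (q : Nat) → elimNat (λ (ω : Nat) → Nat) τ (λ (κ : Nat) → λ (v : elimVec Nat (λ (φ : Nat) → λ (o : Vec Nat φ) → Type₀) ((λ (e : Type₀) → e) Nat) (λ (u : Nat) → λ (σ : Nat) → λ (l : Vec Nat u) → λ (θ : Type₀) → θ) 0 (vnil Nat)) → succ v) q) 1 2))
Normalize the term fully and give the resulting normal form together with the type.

normal form:
  refl Nat 3
type:
  Eq Nat 3 3


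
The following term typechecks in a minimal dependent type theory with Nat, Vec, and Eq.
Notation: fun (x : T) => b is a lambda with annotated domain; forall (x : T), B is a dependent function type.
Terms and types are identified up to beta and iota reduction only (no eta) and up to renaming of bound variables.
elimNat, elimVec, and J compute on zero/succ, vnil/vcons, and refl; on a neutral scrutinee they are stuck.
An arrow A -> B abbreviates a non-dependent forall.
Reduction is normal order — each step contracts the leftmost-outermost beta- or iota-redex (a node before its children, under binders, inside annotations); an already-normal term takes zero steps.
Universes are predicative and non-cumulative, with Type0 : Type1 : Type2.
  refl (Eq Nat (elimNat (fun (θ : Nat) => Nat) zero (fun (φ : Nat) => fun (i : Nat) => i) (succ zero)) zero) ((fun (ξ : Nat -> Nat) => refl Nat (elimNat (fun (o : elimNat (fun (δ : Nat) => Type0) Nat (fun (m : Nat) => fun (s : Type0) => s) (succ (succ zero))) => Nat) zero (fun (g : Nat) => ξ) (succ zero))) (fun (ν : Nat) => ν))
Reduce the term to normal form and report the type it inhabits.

reduced normal form:
  refl (Eq Nat zero zero) (refl Nat zero)
the term's type:
  Eq (Eq Nat zero zero) (refl Nat zero) (refl Nat zero)


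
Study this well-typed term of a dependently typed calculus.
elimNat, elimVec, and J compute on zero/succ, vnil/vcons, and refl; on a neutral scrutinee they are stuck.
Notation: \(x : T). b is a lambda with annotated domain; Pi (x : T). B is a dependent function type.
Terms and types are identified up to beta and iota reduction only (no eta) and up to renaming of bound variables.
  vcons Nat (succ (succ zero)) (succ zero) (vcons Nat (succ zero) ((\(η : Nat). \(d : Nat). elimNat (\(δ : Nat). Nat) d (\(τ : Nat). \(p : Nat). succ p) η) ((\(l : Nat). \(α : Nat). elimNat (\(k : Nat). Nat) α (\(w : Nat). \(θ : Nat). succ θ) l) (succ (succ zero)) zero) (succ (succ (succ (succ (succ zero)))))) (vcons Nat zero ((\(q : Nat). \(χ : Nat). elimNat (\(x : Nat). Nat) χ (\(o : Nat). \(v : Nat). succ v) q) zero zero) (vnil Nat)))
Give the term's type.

inferred type:
  Vec Nat (succ (succ (succ zero)))


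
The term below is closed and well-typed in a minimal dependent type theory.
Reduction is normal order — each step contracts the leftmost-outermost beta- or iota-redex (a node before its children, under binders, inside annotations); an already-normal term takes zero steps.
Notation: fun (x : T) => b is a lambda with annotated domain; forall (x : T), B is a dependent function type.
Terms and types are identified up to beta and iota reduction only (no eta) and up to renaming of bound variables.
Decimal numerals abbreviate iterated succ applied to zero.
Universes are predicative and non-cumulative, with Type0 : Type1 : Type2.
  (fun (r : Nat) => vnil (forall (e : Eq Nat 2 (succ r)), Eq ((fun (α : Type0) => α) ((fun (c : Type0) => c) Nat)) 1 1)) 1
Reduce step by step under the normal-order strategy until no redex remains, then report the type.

reduction (normal order):
  (fun (r : Nat) => vnil (forall (e : Eq Nat 2 (succ r)), Eq ((fun (α : Type0) => α) ((fun (c : Type0) => c) Nat)) 1 1)) 1
  ~> vnil (forall (r : Eq Nat 2 2), Eq ((fun (e : Type0) => e) ((fun (α : Type0) => α) Nat)) 1 1)
  ~> vnil (forall (r : Eq Nat 2 2), Eq ((fun (e : Type0) => e) Nat) 1 1)
  ~> vnil (forall (r : Eq Nat 2 2), Eq Nat 1 1)
the term's type:
  Vec (forall (r : Eq Nat 2 2), Eq Nat 1 1) 0


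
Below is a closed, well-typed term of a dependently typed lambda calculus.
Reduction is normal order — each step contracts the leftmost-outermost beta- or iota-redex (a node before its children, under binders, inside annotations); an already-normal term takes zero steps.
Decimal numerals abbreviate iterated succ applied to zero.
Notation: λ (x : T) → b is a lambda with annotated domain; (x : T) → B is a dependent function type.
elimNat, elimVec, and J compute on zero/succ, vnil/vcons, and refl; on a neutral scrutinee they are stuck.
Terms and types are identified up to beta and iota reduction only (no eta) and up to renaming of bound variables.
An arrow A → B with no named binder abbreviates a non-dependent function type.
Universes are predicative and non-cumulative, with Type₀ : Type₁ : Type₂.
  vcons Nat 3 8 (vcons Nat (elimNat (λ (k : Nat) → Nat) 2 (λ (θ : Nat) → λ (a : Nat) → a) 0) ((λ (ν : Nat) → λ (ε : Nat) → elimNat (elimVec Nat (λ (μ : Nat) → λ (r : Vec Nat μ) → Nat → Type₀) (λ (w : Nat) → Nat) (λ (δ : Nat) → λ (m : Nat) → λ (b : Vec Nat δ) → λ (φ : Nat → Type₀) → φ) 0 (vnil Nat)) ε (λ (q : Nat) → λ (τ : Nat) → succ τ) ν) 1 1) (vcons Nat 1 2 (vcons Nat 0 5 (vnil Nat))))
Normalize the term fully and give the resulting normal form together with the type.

reduced normal form:
  vcons Nat 3 8 (vcons Nat 2 2 (vcons Nat 1 2 (vcons Nat 0 5 (vnil Nat))))
type:
  Vec Nat 4
observation: 7 normal-order steps normalize the term, beginning with an elimNat iota-redex.


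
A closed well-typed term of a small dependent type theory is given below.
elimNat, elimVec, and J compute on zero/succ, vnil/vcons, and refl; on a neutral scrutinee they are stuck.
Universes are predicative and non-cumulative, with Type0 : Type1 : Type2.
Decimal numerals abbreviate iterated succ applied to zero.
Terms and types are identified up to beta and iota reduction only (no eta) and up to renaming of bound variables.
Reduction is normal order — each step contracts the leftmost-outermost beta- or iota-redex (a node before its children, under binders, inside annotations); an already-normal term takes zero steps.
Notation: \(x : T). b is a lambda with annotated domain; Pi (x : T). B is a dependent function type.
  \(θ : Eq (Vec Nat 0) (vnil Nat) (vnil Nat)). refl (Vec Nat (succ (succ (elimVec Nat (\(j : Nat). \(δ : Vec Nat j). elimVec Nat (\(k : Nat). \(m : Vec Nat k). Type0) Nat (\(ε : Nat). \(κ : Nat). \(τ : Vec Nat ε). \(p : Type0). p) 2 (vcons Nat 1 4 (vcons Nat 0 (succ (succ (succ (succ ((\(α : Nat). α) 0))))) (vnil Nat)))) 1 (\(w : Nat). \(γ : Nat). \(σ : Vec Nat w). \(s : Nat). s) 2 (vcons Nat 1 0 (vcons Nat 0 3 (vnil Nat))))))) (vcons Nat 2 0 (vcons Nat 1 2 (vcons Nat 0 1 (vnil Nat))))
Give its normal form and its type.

resulting normal form:
  \(θ : Eq (Vec Nat 0) (vnil Nat) (vnil Nat)). refl (Vec Nat 3) (vcons Nat 2 0 (vcons Nat 1 2 (vcons Nat 0 1 (vnil Nat))))
type:
  Pi (θ : Eq (Vec Nat 0) (vnil Nat) (vnil Nat)). Eq (Vec Nat 3) (vcons Nat 2 0 (vcons Nat 1 2 (vcons Nat 0 1 (vnil Nat)))) (vcons Nat 2 0 (vcons Nat 1 2 (vcons Nat 0 1 (vnil Nat))))
observation: contracting an elimVec iota-redex first, the term normalizes in 11 steps.


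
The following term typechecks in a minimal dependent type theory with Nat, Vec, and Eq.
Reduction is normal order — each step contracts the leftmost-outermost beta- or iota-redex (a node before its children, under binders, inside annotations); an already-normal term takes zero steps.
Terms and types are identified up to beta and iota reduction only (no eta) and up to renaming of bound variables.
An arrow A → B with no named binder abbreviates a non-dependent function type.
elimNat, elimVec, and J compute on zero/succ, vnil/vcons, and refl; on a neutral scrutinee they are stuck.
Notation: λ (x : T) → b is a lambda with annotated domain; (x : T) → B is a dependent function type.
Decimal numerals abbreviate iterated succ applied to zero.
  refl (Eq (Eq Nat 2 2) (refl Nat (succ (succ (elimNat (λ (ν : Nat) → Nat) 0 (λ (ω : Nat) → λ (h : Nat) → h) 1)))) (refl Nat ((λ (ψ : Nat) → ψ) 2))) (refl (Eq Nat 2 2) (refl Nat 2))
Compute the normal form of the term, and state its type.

resulting normal form:
  refl (Eq (Eq Nat 2 2) (refl Nat 2) (refl Nat 2)) (refl (Eq Nat 2 2) (refl Nat 2))
the term's type:
  Eq (Eq (Eq Nat 2 2) (refl Nat 2) (refl Nat 2)) (refl (Eq Nat 2 2) (refl Nat 2)) (refl (Eq Nat 2 2) (refl Nat 2))
observation: normalization takes exactly 5 steps under the normal-order strategy.


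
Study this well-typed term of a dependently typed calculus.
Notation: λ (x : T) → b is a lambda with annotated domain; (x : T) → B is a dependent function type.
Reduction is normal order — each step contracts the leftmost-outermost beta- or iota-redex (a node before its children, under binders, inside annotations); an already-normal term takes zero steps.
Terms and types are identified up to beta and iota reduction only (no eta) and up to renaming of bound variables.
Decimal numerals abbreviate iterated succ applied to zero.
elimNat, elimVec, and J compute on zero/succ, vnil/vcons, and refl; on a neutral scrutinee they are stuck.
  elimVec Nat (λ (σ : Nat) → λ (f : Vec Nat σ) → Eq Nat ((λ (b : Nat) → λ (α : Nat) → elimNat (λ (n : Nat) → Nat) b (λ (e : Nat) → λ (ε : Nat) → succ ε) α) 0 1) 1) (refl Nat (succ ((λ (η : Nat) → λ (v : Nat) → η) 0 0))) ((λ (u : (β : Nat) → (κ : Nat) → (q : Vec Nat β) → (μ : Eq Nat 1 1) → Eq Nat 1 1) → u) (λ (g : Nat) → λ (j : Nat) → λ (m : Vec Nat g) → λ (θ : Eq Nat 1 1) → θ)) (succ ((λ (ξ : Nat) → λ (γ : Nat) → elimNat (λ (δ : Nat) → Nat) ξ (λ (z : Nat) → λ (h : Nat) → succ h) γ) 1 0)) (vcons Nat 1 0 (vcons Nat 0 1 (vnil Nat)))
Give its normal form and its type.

reduced normal form:
  refl Nat 1
the term's type:
  Eq Nat 1 1
observation: the term reaches its normal form after 15 normal-order steps.


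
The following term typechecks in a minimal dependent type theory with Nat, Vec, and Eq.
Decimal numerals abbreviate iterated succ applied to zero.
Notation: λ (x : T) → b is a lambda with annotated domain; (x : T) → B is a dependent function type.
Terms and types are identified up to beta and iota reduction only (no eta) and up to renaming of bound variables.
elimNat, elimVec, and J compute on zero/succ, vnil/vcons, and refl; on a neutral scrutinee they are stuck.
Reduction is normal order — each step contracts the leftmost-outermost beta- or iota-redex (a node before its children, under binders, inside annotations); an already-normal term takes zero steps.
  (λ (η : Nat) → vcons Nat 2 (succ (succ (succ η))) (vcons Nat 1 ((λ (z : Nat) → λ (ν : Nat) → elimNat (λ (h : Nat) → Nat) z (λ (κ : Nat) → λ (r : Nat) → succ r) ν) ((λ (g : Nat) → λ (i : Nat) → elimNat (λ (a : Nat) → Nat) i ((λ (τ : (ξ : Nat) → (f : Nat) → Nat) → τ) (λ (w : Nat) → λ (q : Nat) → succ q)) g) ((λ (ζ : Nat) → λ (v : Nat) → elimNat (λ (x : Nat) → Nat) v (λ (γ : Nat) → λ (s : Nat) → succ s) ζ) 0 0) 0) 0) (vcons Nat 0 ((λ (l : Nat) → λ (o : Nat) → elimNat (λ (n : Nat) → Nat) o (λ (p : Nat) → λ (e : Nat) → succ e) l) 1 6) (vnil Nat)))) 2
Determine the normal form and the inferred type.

reduced normal form:
  vcons Nat 2 5 (vcons Nat 1 0 (vcons Nat 0 7 (vnil Nat)))
inferred type:
  Vec Nat 3
observation: contracting a beta-redex first, the term normalizes in 17 steps.


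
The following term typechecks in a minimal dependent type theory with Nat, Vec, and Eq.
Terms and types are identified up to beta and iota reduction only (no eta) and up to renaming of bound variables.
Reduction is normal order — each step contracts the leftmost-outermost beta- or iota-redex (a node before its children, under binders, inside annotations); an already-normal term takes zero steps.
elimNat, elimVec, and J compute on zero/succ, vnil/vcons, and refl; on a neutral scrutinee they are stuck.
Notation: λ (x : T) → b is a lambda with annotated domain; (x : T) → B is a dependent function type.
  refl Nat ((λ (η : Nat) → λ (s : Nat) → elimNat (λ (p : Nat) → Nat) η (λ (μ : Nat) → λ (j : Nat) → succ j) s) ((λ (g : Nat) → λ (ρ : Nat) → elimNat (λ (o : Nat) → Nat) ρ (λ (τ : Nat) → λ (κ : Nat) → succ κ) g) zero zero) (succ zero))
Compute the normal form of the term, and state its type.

reduced normal form:
  refl Nat (succ zero)
type:
  Eq Nat (succ zero) (succ zero)
observation: normalization takes exactly 9 steps under the normal-order strategy.


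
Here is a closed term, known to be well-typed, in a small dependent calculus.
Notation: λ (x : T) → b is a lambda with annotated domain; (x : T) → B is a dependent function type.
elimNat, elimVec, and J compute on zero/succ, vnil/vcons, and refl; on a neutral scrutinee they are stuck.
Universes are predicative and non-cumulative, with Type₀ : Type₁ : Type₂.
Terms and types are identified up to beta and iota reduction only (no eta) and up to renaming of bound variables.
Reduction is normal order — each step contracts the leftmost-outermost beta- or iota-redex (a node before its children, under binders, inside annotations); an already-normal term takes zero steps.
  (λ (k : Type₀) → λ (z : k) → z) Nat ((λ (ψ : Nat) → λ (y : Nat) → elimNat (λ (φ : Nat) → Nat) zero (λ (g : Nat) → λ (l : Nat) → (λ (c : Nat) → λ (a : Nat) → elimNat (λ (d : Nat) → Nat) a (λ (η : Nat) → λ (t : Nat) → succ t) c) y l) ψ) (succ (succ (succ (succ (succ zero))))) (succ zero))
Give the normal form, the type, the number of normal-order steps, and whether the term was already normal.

reduced normal form:
  succ (succ (succ (succ (succ zero))))
the term's type:
  Nat
normal-order step count: 50
started in normal form: no
first contracted redex: a beta-redex


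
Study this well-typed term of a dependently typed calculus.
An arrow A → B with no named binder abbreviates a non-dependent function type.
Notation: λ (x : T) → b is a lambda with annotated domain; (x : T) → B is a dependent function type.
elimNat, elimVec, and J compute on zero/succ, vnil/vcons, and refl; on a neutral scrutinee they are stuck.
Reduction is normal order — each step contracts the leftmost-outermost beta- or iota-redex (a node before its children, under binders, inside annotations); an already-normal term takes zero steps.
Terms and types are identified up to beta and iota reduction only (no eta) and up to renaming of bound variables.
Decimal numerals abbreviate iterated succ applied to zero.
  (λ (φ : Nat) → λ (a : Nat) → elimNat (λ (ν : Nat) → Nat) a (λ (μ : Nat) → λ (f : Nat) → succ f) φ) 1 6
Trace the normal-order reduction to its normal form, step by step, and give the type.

normal-order reduction sequence:
  (λ (φ : Nat) → λ (a : Nat) → elimNat (λ (ν : Nat) → Nat) a (λ (μ : Nat) → λ (f : Nat) → succ f) φ) 1 6
  ~> (λ (φ : Nat) → elimNat (λ (a : Nat) → Nat) φ (λ (ν : Nat) → λ (μ : Nat) → succ μ) 1) 6
  ~> elimNat (λ (φ : Nat) → Nat) 6 (λ (a : Nat) → λ (ν : Nat) → succ ν) 1
  ~> (λ (φ : Nat) → λ (a : Nat) → succ a) 0 (elimNat (λ (ν : Nat) → Nat) 6 (λ (μ : Nat) → λ (f : Nat) → succ f) 0)
  ~> (λ (φ : Nat) → succ φ) (elimNat (λ (a : Nat) → Nat) 6 (λ (ν : Nat) → λ (μ : Nat) → succ μ) 0)
  ~> succ (elimNat (λ (φ : Nat) → Nat) 6 (λ (a : Nat) → λ (ν : Nat) → succ ν) 0)
  ~> 7
the term's type:
  Nat


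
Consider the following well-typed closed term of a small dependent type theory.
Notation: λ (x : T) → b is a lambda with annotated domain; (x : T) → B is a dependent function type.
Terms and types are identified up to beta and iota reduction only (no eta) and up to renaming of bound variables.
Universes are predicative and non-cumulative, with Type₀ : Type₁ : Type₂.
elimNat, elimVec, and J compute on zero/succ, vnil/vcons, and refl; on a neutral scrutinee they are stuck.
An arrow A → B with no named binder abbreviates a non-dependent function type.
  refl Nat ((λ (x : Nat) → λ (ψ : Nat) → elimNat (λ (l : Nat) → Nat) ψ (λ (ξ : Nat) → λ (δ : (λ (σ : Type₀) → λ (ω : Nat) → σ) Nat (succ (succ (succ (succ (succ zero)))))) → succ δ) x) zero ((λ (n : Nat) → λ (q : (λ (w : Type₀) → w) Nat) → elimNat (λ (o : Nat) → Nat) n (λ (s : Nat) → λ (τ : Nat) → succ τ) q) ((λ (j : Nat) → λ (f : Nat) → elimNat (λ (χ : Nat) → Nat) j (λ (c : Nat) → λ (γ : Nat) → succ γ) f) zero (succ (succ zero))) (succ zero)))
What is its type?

inferred type:
  Eq Nat (succ (succ (succ zero))) (succ (succ (succ zero)))


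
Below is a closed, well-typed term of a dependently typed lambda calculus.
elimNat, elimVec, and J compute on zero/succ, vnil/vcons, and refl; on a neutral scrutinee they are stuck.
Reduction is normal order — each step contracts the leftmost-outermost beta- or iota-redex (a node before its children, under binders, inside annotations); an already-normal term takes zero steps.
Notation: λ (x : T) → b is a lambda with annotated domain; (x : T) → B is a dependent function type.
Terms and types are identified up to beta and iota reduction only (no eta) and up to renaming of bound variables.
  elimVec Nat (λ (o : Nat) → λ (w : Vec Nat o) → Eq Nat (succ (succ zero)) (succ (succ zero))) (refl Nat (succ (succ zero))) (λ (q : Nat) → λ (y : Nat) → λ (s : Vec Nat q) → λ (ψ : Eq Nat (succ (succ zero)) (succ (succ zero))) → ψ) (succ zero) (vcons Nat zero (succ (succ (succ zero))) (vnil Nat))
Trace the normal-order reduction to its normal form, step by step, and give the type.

normal-order reduction sequence:
  elimVec Nat (λ (o : Nat) → λ (w : Vec Nat o) → Eq Nat (succ (succ zero)) (succ (succ zero))) (refl Nat (succ (succ zero))) (λ (q : Nat) → λ (y : Nat) → λ (s : Vec Nat q) → λ (ψ : Eq Nat (succ (succ zero)) (succ (succ zero))) → ψ) (succ zero) (vcons Nat zero (succ (succ (succ zero))) (vnil Nat))
  ~> (λ (o : Nat) → λ (w : Nat) → λ (q : Vec Nat o) → λ (y : Eq Nat (succ (succ zero)) (succ (succ zero))) → y) zero (succ (succ (succ zero))) (vnil Nat) (elimVec Nat (λ (s : Nat) → λ (ψ : Vec Nat s) → Eq Nat (succ (succ zero)) (succ (succ zero))) (refl Nat (succ (succ zero))) (λ (p : Nat) → λ (v : Nat) → λ (σ : Vec Nat p) → λ (m : Eq Nat (succ (succ zero)) (succ (succ zero))) → m) zero (vnil Nat))
  ~> (λ (o : Nat) → λ (w : Vec Nat zero) → λ (q : Eq Nat (succ (succ zero)) (succ (succ zero))) → q) (succ (succ (succ zero))) (vnil Nat) (elimVec Nat (λ (y : Nat) → λ (s : Vec Nat y) → Eq Nat (succ (succ zero)) (succ (succ zero))) (refl Nat (succ (succ zero))) (λ (ψ : Nat) → λ (p : Nat) → λ (v : Vec Nat ψ) → λ (σ : Eq Nat (succ (succ zero)) (succ (succ zero))) → σ) zero (vnil Nat))
  ~> (λ (o : Vec Nat zero) → λ (w : Eq Nat (succ (succ zero)) (succ (succ zero))) → w) (vnil Nat) (elimVec Nat (λ (q : Nat) → λ (y : Vec Nat q) → Eq Nat (succ (succ zero)) (succ (succ zero))) (refl Nat (succ (succ zero))) (λ (s : Nat) → λ (ψ : Nat) → λ (p : Vec Nat s) → λ (v : Eq Nat (succ (succ zero)) (succ (succ zero))) → v) zero (vnil Nat))
  ~> (λ (o : Eq Nat (succ (succ zero)) (succ (succ zero))) → o) (elimVec Nat (λ (w : Nat) → λ (q : Vec Nat w) → Eq Nat (succ (succ zero)) (succ (succ zero))) (refl Nat (succ (succ zero))) (λ (y : Nat) → λ (s : Nat) → λ (ψ : Vec Nat y) → λ (p : Eq Nat (succ (succ zero)) (succ (succ zero))) → p) zero (vnil Nat))
  ~> elimVec Nat (λ (o : Nat) → λ (w : Vec Nat o) → Eq Nat (succ (succ zero)) (succ (succ zero))) (refl Nat (succ (succ zero))) (λ (q : Nat) → λ (y : Nat) → λ (s : Vec Nat q) → λ (ψ : Eq Nat (succ (succ zero)) (succ (succ zero))) → ψ) zero (vnil Nat)
  ~> refl Nat (succ (succ zero))
inferred type:
  Eq Nat (succ (succ zero)) (succ (succ zero))


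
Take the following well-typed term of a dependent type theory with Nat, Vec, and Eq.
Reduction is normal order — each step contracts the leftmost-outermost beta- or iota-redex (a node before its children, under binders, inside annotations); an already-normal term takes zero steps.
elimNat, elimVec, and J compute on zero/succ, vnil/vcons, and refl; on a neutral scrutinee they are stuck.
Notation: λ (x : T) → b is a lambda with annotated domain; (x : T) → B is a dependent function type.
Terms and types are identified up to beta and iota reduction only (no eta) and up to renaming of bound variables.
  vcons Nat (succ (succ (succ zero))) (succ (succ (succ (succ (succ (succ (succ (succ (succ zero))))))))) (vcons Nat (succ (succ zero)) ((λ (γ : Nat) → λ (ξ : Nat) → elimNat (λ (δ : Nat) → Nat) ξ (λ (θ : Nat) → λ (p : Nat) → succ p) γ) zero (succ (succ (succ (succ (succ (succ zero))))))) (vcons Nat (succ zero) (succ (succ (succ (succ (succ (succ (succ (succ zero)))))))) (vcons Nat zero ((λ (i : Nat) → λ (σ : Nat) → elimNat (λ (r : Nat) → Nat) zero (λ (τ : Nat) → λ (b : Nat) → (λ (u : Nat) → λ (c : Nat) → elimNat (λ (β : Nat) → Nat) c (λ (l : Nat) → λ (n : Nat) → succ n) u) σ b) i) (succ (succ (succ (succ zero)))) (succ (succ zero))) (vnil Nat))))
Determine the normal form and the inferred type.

normal form:
  vcons Nat (succ (succ (succ zero))) (succ (succ (succ (succ (succ (succ (succ (succ (succ zero))))))))) (vcons Nat (succ (succ zero)) (succ (succ (succ (succ (succ (succ zero)))))) (vcons Nat (succ zero) (succ (succ (succ (succ (succ (succ (succ (succ zero)))))))) (vcons Nat zero (succ (succ (succ (succ (succ (succ (succ (succ zero)))))))) (vnil Nat))))
inferred type:
  Vec Nat (succ (succ (succ (succ zero))))
observation: the term reaches its normal form after 54 normal-order steps.


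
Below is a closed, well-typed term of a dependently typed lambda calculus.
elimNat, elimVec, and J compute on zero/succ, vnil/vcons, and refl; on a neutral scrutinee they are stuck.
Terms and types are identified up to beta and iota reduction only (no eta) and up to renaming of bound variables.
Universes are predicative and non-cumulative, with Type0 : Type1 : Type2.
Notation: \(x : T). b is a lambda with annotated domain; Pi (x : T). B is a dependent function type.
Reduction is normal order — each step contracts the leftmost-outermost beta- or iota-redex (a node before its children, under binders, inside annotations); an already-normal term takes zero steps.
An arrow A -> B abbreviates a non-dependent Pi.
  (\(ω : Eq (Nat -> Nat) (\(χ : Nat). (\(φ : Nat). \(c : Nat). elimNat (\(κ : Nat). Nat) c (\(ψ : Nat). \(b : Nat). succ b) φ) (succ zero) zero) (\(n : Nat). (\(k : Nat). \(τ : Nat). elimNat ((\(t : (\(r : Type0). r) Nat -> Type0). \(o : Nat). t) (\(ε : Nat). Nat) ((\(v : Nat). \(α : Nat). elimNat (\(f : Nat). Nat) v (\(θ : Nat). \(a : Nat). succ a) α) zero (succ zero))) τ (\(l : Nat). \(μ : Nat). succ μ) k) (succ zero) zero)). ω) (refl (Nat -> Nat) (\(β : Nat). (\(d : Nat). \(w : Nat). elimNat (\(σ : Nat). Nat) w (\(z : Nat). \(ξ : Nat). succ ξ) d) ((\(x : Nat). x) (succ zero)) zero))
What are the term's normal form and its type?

resulting normal form:
  refl (Nat -> Nat) (\(ω : Nat). succ zero)
the term's type:
  Eq (Nat -> Nat) (\(ω : Nat). succ zero) (\(χ : Nat). succ zero)


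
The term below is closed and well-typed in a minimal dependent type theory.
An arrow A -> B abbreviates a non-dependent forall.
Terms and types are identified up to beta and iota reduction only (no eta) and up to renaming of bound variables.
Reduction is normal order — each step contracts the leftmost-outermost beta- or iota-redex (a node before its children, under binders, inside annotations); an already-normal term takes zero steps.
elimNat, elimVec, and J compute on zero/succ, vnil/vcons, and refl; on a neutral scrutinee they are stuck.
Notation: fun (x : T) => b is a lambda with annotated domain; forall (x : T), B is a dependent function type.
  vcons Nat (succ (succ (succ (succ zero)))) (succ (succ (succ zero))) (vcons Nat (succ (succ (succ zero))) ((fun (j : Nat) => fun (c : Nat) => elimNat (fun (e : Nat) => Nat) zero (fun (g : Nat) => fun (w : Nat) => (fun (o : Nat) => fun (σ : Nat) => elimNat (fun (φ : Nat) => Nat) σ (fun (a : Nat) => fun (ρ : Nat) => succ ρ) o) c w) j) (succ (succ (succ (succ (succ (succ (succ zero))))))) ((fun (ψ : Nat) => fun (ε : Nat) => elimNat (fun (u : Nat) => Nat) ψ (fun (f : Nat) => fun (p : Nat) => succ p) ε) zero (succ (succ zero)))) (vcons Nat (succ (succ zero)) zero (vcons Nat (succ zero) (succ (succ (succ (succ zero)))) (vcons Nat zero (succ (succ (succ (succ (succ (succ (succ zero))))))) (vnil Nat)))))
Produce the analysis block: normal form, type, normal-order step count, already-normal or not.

resulting normal form:
  vcons Nat (succ (succ (succ (succ zero)))) (succ (succ (succ zero))) (vcons Nat (succ (succ (succ zero))) (succ (succ (succ (succ (succ (succ (succ (succ (succ (succ (succ (succ (succ (succ zero)))))))))))))) (vcons Nat (succ (succ zero)) zero (vcons Nat (succ zero) (succ (succ (succ (succ zero)))) (vcons Nat zero (succ (succ (succ (succ (succ (succ (succ zero))))))) (vnil Nat)))))
type:
  Vec Nat (succ (succ (succ (succ (succ zero)))))
steps to reach normal form (normal order): 150
term was already normal: no
first contracted redex: a beta-redex


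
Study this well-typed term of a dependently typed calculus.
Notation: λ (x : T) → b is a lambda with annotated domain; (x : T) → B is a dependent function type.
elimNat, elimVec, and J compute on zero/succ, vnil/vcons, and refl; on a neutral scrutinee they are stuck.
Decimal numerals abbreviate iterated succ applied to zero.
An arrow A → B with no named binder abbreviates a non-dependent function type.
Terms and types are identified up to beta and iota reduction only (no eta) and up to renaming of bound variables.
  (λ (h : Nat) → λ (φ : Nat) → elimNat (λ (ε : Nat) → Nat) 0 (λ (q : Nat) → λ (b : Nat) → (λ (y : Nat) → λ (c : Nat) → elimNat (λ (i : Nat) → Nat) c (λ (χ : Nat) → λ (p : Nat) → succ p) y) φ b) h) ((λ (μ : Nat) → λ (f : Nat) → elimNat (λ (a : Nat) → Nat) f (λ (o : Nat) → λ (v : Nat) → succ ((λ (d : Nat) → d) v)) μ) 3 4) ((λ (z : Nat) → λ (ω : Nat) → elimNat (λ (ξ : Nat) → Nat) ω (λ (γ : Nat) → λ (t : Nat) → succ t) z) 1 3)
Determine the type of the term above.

the term's type:
  Nat


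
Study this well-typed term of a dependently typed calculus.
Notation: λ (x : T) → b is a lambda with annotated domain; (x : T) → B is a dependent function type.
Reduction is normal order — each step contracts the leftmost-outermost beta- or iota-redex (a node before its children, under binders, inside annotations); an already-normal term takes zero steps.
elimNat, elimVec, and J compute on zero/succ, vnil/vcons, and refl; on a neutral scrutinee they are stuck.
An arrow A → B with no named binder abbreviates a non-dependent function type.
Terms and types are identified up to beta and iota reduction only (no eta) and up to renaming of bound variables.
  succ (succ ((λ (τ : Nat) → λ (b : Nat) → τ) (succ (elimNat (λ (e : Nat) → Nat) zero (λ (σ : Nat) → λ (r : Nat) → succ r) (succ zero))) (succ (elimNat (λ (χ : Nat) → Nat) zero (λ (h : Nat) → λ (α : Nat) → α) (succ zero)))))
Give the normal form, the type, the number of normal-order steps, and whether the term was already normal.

reduced normal form:
  succ (succ (succ (succ zero)))
type:
  Nat
steps to reach normal form (normal order): 6
started in normal form: no
first contracted redex: a beta-redex


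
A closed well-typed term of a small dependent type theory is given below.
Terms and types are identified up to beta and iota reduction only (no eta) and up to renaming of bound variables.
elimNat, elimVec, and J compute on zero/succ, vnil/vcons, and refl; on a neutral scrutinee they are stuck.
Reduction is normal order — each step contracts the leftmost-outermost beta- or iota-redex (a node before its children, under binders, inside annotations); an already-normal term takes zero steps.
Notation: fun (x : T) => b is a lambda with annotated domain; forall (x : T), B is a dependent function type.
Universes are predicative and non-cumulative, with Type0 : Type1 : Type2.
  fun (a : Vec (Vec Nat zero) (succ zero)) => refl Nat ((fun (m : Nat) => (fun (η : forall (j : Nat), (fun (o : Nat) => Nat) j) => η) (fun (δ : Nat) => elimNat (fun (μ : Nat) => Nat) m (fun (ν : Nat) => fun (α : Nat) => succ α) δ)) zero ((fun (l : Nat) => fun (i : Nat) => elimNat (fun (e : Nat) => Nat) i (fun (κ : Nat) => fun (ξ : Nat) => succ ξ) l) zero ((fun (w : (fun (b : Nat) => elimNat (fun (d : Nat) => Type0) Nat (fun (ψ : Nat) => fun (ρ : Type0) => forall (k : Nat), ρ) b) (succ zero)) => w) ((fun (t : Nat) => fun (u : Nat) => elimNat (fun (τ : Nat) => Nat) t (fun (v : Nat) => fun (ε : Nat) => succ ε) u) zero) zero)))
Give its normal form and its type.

normal form:
  fun (a : Vec (Vec Nat zero) (succ zero)) => refl Nat zero
type:
  forall (a : Vec (Vec Nat zero) (succ zero)), Eq Nat zero zero
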